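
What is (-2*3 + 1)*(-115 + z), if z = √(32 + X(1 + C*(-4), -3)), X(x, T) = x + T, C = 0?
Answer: 575 - 5*√30 ≈ 547.61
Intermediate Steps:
X(x, T) = T + x
z = √30 (z = √(32 + (-3 + (1 + 0*(-4)))) = √(32 + (-3 + (1 + 0))) = √(32 + (-3 + 1)) = √(32 - 2) = √30 ≈ 5.4772)
(-2*3 + 1)*(-115 + z) = (-2*3 + 1)*(-115 + √30) = (-6 + 1)*(-115 + √30) = -5*(-115 + √30) = 575 - 5*√30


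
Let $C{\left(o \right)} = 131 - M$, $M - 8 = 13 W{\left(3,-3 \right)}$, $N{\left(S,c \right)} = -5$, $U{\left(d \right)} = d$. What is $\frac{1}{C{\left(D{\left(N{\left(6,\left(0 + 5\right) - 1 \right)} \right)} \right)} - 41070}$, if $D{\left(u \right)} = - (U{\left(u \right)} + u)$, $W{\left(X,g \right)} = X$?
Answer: $- \frac{1}{40986} \approx -2.4399 \cdot 10^{-5}$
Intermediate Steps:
$M = 47$ ($M = 8 + 13 \cdot 3 = 8 + 39 = 47$)
$D{\left(u \right)} = - 2 u$ ($D{\left(u \right)} = - (u + u) = - 2 u$)
$C{\left(o \right)} = 84$ ($C{\left(o \right)} = 131 - 47 = 84$)
$\frac{1}{C{\left(D{\left(N{\left(6,\left(0 + 5\right) - 1 \right)} \right)} \right)} - 41070} = \frac{1}{84 - 41070} = \frac{1}{-40986} = - \frac{1}{40986}$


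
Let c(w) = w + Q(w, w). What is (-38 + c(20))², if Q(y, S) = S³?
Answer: 63712324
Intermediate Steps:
c(w) = w + w³
(-38 + c(20))² = (-38 + (20 + 20³))² = (-38 + (20 + 8000))² = (-38 + 8020)² = 7982² = 63712324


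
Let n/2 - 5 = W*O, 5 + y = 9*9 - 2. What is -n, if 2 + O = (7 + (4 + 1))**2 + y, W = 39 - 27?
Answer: -5194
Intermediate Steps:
y = 74 (y = -5 + (9*9 - 2) = -5 + (81 - 2) = -5 + 79 = 74)
W = 12
O = 216 (O = -2 + ((7 + (4 + 1))**2 + 74) = -2 + ((7 + 5)**2 + 74) = -2 + (12**2 + 74) = -2 + (144 + 74) = -2 + 218 = 216)
n = 5194 (n = 10 + 2*(12*216) = 10 + 2*2592 = 10 + 5184 = 5194)
-n = -1*5194 = -5194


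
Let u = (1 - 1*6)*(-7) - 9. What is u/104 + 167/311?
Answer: 979/1244 ≈ 0.78698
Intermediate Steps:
u = 26 (u = (1 - 6)*(-7) - 9 = -5*(-7) - 9 = 35 - 9 = 26)
u/104 + 167/311 = 26/104 + 167/311 = 26*(1/104) + 167*(1/311) = ¼ + 167/311 = 979/1244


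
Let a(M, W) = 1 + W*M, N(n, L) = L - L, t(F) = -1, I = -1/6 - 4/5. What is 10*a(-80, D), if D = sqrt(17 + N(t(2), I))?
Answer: 10 - 800*sqrt(17) ≈ -3288.5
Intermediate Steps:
I = -29/30 (I = -1*1/6 - 4*1/5 = -1/6 - 4/5 = -29/30 ≈ -0.96667)
N(n, L) = 0
D = sqrt(17) (D = sqrt(17 + 0) = sqrt(17) ≈ 4.1231)
a(M, W) = 1 + M*W
10*a(-80, D) = 10*(1 - 80*sqrt(17)) = 10 - 800*sqrt(17)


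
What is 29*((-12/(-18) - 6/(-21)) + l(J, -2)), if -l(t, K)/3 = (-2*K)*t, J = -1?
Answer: 7888/21 ≈ 375.62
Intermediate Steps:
l(t, K) = 6*K*t (l(t, K) = -3*(-2*K)*t = -(-6)*K*t = 6*K*t)
29*((-12/(-18) - 6/(-21)) + l(J, -2)) = 29*((-12/(-18) - 6/(-21)) + 6*(-2)*(-1)) = 29*((-12*(-1/18) - 6*(-1/21)) + 12) = 29*((⅔ + 2/7) + 12) = 29*(20/21 + 12) = 29*(272/21) = 7888/21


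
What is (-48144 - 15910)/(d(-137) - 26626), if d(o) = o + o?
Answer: 32027/13450 ≈ 2.3812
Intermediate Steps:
d(o) = 2*o
(-48144 - 15910)/(d(-137) - 26626) = (-48144 - 15910)/(2*(-137) - 26626) = -64054/(-274 - 26626) = -64054/(-26900) = -64054*(-1/26900) = 32027/13450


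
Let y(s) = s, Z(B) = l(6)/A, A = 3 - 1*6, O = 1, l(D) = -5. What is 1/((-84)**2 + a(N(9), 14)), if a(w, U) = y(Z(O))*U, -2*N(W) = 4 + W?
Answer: 3/21238 ≈ 0.00014126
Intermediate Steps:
N(W) = -2 - W/2 (N(W) = -(4 + W)/2 = -2 - W/2)
A = -3 (A = 3 - 6 = -3)
Z(B) = 5/3 (Z(B) = -5/(-3) = -5*(-1/3) = 5/3)
a(w, U) = 5*U/3
1/((-84)**2 + a(N(9), 14)) = 1/((-84)**2 + (5/3)*14) = 1/(7056 + 70/3) = 1/(21238/3) = 3/21238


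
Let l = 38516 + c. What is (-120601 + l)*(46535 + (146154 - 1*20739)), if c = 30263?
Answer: -8910792900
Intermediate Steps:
l = 68779 (l = 38516 + 30263 = 68779)
(-120601 + l)*(46535 + (146154 - 1*20739)) = (-120601 + 68779)*(46535 + (146154 - 1*20739)) = -51822*(46535 + (146154 - 20739)) = -51822*(46535 + 125415) = -51822*171950 = -8910792900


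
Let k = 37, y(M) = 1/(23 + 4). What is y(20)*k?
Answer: 37/27 ≈ 1.3704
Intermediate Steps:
y(M) = 1/27
y(20)*k = (1/27)*37 = 37/27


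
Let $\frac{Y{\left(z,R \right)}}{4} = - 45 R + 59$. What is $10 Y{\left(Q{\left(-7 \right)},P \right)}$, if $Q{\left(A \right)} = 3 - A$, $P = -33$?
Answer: $61760$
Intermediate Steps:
$Y{\left(z,R \right)} = 236 - 180 R$ ($Y{\left(z,R \right)} = 4 \left(- 45 R + 59\right) = 4 \left(59 - 45 R\right) = 236 - 180 R$)
$10 Y{\left(Q{\left(-7 \right)},P \right)} = 10 \left(236 - -5940\right) = 10 \left(236 + 5940\right) = 10 \cdot 6176 = 61760$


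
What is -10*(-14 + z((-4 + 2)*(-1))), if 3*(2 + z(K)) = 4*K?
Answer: 400/3 ≈ 133.33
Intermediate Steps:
z(K) = -2 + 4*K/3 (z(K) = -2 + (4*K)/3 = -2 + 4*K/3)
-10*(-14 + z((-4 + 2)*(-1))) = -10*(-14 + (-2 + 4*((-4 + 2)*(-1))/3)) = -10*(-14 + (-2 + 4*(-2*(-1))/3)) = -10*(-14 + (-2 + (4/3)*2)) = -10*(-14 + (-2 + 8/3)) = -10*(-14 + ⅔) = -10*(-40/3) = 400/3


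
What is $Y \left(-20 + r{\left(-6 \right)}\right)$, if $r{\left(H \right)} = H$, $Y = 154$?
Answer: $-4004$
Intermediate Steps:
$Y \left(-20 + r{\left(-6 \right)}\right) = 154 \left(-20 - 6\right) = 154 \left(-26\right) = -4004$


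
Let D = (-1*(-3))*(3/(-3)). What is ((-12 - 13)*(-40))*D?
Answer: -3000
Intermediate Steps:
D = -3 (D = 3*(3*(-⅓)) = 3*(-1) = -3)
((-12 - 13)*(-40))*D = ((-12 - 13)*(-40))*(-3) = -25*(-40)*(-3) = 1000*(-3) = -3000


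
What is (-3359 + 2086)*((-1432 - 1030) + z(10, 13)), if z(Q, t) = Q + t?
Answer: 3104847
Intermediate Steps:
(-3359 + 2086)*((-1432 - 1030) + z(10, 13)) = (-3359 + 2086)*((-1432 - 1030) + (10 + 13)) = -1273*(-2462 + 23) = -1273*(-2439) = 3104847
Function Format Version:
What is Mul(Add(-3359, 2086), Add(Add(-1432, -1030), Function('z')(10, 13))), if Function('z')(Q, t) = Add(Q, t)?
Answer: 3104847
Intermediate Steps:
Mul(Add(-3359, 2086), Add(Add(-1432, -1030), Function('z')(10, 13))) = Mul(Add(-3359, 2086), Add(Add(-1432, -1030), Add(10, 13))) = Mul(-1273, Add(-2462, 23)) = Mul(-1273, -2439) = 3104847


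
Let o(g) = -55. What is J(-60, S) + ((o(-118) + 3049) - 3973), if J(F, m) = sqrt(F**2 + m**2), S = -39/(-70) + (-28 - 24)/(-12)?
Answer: -979 + sqrt(159814729)/210 ≈ -918.80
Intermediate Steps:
S = 1027/210 (S = -39*(-1/70) - 52*(-1/12) = 39/70 + 13/3 = 1027/210 ≈ 4.8905)
J(-60, S) + ((o(-118) + 3049) - 3973) = sqrt((-60)**2 + (1027/210)**2) + ((-55 + 3049) - 3973) = sqrt(3600 + 1054729/44100) + (2994 - 3973) = sqrt(159814729/44100) - 979 = sqrt(159814729)/210 - 979 = -979 + sqrt(159814729)/210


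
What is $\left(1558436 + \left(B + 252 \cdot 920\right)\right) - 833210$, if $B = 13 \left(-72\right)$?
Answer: $956130$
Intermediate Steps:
$B = -936$
$\left(1558436 + \left(B + 252 \cdot 920\right)\right) - 833210 = \left(1558436 + \left(-936 + 252 \cdot 920\right)\right) - 833210 = \left(1558436 + \left(-936 + 231840\right)\right) - 833210 = \left(1558436 + 230904\right) - 833210 = 1789340 - 833210 = 956130$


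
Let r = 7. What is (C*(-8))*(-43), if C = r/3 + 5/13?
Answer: 36464/39 ≈ 934.97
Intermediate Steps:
C = 106/39 (C = 7/3 + 5/13 = 106/39 ≈ 2.7179)
(C*(-8))*(-43) = ((106/39)*(-8))*(-43) = -848/39*(-43) = 36464/39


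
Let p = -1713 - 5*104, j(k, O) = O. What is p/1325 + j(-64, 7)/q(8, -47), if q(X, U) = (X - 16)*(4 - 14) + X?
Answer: -187229/116600 ≈ -1.6057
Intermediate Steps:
q(X, U) = 160 - 9*X (q(X, U) = (-16 + X)*(-10) + X = (160 - 10*X) + X = 160 - 9*X)
p = -2233 (p = -1713 - 1*520 = -1713 - 520 = -2233)
p/1325 + j(-64, 7)/q(8, -47) = -2233/1325 + 7/(160 - 9*8) = -2233*1/1325 + 7/(160 - 72) = -2233/1325 + 7/88 = -187229/116600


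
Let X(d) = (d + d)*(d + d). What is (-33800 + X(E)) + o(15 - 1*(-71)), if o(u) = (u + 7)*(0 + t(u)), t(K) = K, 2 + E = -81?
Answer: 1754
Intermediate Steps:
E = -83 (E = -2 - 81 = -83)
X(d) = 4*d**2 (X(d) = (2*d)*(2*d) = 4*d**2)
o(u) = u*(7 + u) (o(u) = (u + 7)*(0 + u) = (7 + u)*u = u*(7 + u))
(-33800 + X(E)) + o(15 - 1*(-71)) = (-33800 + 4*(-83)**2) + (15 - 1*(-71))*(7 + (15 - 1*(-71))) = (-33800 + 4*6889) + (15 + 71)*(7 + (15 + 71)) = (-33800 + 27556) + 86*(7 + 86) = -6244 + 86*93 = -6244 + 7998 = 1754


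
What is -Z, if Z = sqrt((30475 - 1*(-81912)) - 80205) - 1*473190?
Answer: 473190 - sqrt(32182) ≈ 4.7301e+5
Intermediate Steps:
Z = -473190 + sqrt(32182) (Z = sqrt((30475 + 81912) - 80205) - 473190 = sqrt(112387 - 80205) - 473190 = sqrt(32182) - 473190 = -473190 + sqrt(32182) ≈ -4.7301e+5)
-Z = -(-473190 + sqrt(32182)) = 473190 - sqrt(32182)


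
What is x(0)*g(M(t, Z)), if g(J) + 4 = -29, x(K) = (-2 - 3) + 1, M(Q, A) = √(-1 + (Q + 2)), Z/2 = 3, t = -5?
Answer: 132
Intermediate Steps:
Z = 6 (Z = 2*3 = 6)
M(Q, A) = √(1 + Q) (M(Q, A) = √(-1 + (2 + Q)) = √(1 + Q))
x(K) = -4 (x(K) = -5 + 1 = -4)
g(J) = -33 (g(J) = -4 - 29 = -33)
x(0)*g(M(t, Z)) = -4*(-33) = 132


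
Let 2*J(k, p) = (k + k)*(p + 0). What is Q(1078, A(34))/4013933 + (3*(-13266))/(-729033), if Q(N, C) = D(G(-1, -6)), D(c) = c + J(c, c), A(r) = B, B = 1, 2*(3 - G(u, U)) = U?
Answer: 7608434520/139347124609 ≈ 0.054601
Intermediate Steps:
G(u, U) = 3 - U/2
A(r) = 1
J(k, p) = k*p (J(k, p) = ((k + k)*(p + 0))/2 = ((2*k)*p)/2 = (2*k*p)/2 = k*p)
D(c) = c + c² (D(c) = c + c*c = c + c²)
Q(N, C) = 42 (Q(N, C) = (3 - ½*(-6))*(1 + (3 - ½*(-6))) = (3 + 3)*(1 + (3 + 3)) = 6*(1 + 6) = 6*7 = 42)
Q(1078, A(34))/4013933 + (3*(-13266))/(-729033) = 42/4013933 + (3*(-13266))/(-729033) = 42*(1/4013933) - 39798*(-1/729033) = 6/573419 + 13266/243011 = 7608434520/139347124609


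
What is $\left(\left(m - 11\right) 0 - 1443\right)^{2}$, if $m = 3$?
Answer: $2082249$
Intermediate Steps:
$\left(\left(m - 11\right) 0 - 1443\right)^{2} = \left(\left(3 - 11\right) 0 - 1443\right)^{2} = \left(\left(-8\right) 0 - 1443\right)^{2} = \left(0 - 1443\right)^{2} = \left(-1443\right)^{2} = 2082249$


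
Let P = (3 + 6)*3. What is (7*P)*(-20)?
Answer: -3780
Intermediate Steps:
P = 27 (P = 9*3 = 27)
(7*P)*(-20) = (7*27)*(-20) = 189*(-20) = -3780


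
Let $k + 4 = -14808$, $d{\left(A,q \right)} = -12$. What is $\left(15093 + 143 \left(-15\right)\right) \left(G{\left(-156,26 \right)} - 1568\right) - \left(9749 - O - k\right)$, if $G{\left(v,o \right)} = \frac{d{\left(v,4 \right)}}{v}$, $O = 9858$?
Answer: $-20316171$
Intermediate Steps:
$k = -14812$ ($k = -4 - 14808 = -14812$)
$G{\left(v,o \right)} = - \frac{12}{v}$
$\left(15093 + 143 \left(-15\right)\right) \left(G{\left(-156,26 \right)} - 1568\right) - \left(9749 - O - k\right) = \left(15093 + 143 \left(-15\right)\right) \left(- \frac{12}{-156} - 1568\right) + \left(\left(-14812 + 9858\right) - 9749\right) = \left(15093 - 2145\right) \left(\left(-12\right) \left(- \frac{1}{156}\right) - 1568\right) - 14703 = 12948 \left(\frac{1}{13} - 1568\right) - 14703 = 12948 \left(- \frac{20383}{13}\right) - 14703 = -20301468 - 14703 = -20316171$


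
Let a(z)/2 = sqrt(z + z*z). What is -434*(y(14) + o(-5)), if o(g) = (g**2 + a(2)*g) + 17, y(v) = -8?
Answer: -14756 + 4340*sqrt(6) ≈ -4125.2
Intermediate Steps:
a(z) = 2*sqrt(z + z**2) (a(z) = 2*sqrt(z + z*z) = 2*sqrt(z + z**2))
o(g) = 17 + g**2 + 2*g*sqrt(6) (o(g) = (g**2 + (2*sqrt(2*(1 + 2)))*g) + 17 = (g**2 + (2*sqrt(2*3))*g) + 17 = (g**2 + (2*sqrt(6))*g) + 17 = (g**2 + 2*g*sqrt(6)) + 17 = 17 + g**2 + 2*g*sqrt(6))
-434*(y(14) + o(-5)) = -434*(-8 + (17 + (-5)**2 + 2*(-5)*sqrt(6))) = -434*(-8 + (17 + 25 - 10*sqrt(6))) = -434*(-8 + (42 - 10*sqrt(6))) = -434*(34 - 10*sqrt(6)) = -14756 + 4340*sqrt(6)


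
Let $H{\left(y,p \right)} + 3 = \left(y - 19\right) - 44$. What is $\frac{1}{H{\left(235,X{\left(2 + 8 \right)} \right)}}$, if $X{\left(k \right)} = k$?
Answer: $\frac{1}{169} \approx 0.0059172$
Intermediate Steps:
$H{\left(y,p \right)} = -66 + y$ ($H{\left(y,p \right)} = -3 + \left(\left(y - 19\right) - 44\right) = -3 + \left(\left(-19 + y\right) - 44\right) = -3 + \left(-63 + y\right) = -66 + y$)
$\frac{1}{H{\left(235,X{\left(2 + 8 \right)} \right)}} = \frac{1}{-66 + 235} = \frac{1}{169}$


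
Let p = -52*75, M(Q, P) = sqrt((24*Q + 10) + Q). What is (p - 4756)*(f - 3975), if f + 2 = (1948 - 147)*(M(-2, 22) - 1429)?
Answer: 22311757536 - 31178912*I*sqrt(10) ≈ 2.2312e+10 - 9.8596e+7*I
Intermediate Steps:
M(Q, P) = sqrt(10 + 25*Q) (M(Q, P) = sqrt((10 + 24*Q) + Q) = sqrt(10 + 25*Q))
p = -3900
f = -2573631 + 3602*I*sqrt(10) (f = -2 + (1948 - 147)*(sqrt(10 + 25*(-2)) - 1429) = -2 + 1801*(sqrt(10 - 50) - 1429) = -2 + 1801*(sqrt(-40) - 1429) = -2 + 1801*(2*I*sqrt(10) - 1429) = -2 + 1801*(-1429 + 2*I*sqrt(10)) = -2 + (-2573629 + 3602*I*sqrt(10)) = -2573631 + 3602*I*sqrt(10) ≈ -2.5736e+6 + 11391.0*I)
(p - 4756)*(f - 3975) = (-3900 - 4756)*((-2573631 + 3602*I*sqrt(10)) - 3975) = -8656*(-2577606 + 3602*I*sqrt(10)) = 22311757536 - 31178912*I*sqrt(10)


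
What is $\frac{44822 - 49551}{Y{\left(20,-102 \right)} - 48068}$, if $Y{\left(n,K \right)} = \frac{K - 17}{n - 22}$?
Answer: $\frac{9458}{96017} \approx 0.098503$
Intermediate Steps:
$Y{\left(n,K \right)} = \frac{-17 + K}{-22 + n}$
$\frac{44822 - 49551}{Y{\left(20,-102 \right)} - 48068} = \frac{44822 - 49551}{\frac{-17 - 102}{-22 + 20} - 48068} = - \frac{4729}{\frac{1}{-2} \left(-119\right) - 48068} = - \frac{4729}{\left(- \frac{1}{2}\right) \left(-119\right) - 48068} = - \frac{4729}{\frac{119}{2} - 48068} = - \frac{4729}{- \frac{96017}{2}} = \left(-4729\right) \left(- \frac{2}{96017}\right) = \frac{9458}{96017}$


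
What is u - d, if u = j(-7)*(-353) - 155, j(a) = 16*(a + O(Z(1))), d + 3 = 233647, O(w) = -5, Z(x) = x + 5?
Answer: -166023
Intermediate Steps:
Z(x) = 5 + x
d = 233644 (d = -3 + 233647 = 233644)
j(a) = -80 + 16*a (j(a) = 16*(a - 5) = 16*(-5 + a) = -80 + 16*a)
u = 67621 (u = (-80 + 16*(-7))*(-353) - 155 = (-80 - 112)*(-353) - 155 = -192*(-353) - 155 = 67776 - 155 = 67621)
u - d = 67621 - 1*233644 = 67621 - 233644 = -166023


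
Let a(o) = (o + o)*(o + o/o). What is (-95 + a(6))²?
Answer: 121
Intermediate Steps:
a(o) = 2*o*(1 + o) (a(o) = (2*o)*(o + 1) = (2*o)*(1 + o) = 2*o*(1 + o))
(-95 + a(6))² = (-95 + 2*6*(1 + 6))² = (-95 + 2*6*7)² = (-95 + 84)² = (-11)² = 121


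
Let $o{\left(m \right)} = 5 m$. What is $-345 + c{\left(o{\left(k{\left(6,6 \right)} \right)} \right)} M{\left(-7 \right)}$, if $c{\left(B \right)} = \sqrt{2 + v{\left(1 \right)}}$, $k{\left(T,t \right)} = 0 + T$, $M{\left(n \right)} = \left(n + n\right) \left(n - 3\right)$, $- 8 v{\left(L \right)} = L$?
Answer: $-345 + 35 \sqrt{30} \approx -153.3$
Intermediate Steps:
$v{\left(L \right)} = - \frac{L}{8}$
$M{\left(n \right)} = 2 n \left(-3 + n\right)$
$k{\left(T,t \right)} = T$
$c{\left(B \right)} = \frac{\sqrt{30}}{4}$ ($c{\left(B \right)} = \sqrt{2 - \frac{1}{8}} = \sqrt{\frac{15}{8}} = \frac{\sqrt{30}}{4}$)
$-345 + c{\left(o{\left(k{\left(6,6 \right)} \right)} \right)} M{\left(-7 \right)} = -345 + \frac{\sqrt{30}}{4} \cdot 2 \left(-7\right) \left(-3 - 7\right) = -345 + \frac{\sqrt{30}}{4} \cdot 2 \left(-7\right) \left(-10\right) = -345 + \frac{\sqrt{30}}{4} \cdot 140 = -345 + 35 \sqrt{30}$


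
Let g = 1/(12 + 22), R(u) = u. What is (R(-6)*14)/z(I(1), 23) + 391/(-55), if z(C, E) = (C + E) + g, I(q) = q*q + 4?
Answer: -529703/52415 ≈ -10.106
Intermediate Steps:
I(q) = 4 + q**2 (I(q) = q**2 + 4 = 4 + q**2)
g = 1/34 ≈ 0.029412
z(C, E) = 1/34 + C + E (z(C, E) = (C + E) + 1/34 = 1/34 + C + E)
(R(-6)*14)/z(I(1), 23) + 391/(-55) = (-6*14)/(1/34 + (4 + 1**2) + 23) + 391/(-55) = -84/(1/34 + (4 + 1) + 23) + 391*(-1/55) = -84/(1/34 + 5 + 23) - 391/55 = -84/953/34 - 391/55 = -84*34/953 - 391/55 = -2856/953 - 391/55 = -529703/52415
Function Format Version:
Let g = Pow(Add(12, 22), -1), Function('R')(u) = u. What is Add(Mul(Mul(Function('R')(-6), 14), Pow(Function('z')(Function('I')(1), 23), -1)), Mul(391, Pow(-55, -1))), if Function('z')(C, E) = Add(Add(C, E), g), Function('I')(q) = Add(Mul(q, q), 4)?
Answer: Rational(-529703, 52415) ≈ -10.106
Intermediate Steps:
Function('I')(q) = Add(4, Pow(q, 2)) (Function('I')(q) = Add(Pow(q, 2), 4) = Add(4, Pow(q, 2)))
g = Rational(1, 34) (g = Pow(34, -1) = Rational(1, 34) ≈ 0.029412)
Function('z')(C, E) = Add(Rational(1, 34), C, E) (Function('z')(C, E) = Add(Add(C, E), Rational(1, 34)) = Add(Rational(1, 34), C, E))
Add(Mul(Mul(Function('R')(-6), 14), Pow(Function('z')(Function('I')(1), 23), -1)), Mul(391, Pow(-55, -1))) = Add(Mul(Mul(-6, 14), Pow(Add(Rational(1, 34), Add(4, Pow(1, 2)), 23), -1)), Mul(391, Pow(-55, -1))) = Add(Mul(-84, Pow(Add(Rational(1, 34), Add(4, 1), 23), -1)), Mul(391, Rational(-1, 55))) = Add(Mul(-84, Pow(Add(Rational(1, 34), 5, 23), -1)), Rational(-391, 55)) = Add(Mul(-84, Pow(Rational(953, 34), -1)), Rational(-391, 55)) = Add(Mul(-84, Rational(34, 953)), Rational(-391, 55)) = Add(Rational(-2856, 953), Rational(-391, 55)) = Rational(-529703, 52415)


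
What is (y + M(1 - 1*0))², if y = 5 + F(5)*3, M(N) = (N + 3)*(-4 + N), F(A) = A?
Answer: 64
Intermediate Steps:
M(N) = (-4 + N)*(3 + N) (M(N) = (3 + N)*(-4 + N) = (-4 + N)*(3 + N))
y = 20 (y = 5 + 5*3 = 5 + 15 = 20)
(y + M(1 - 1*0))² = (20 + (-12 + (1 - 1*0)² - (1 - 1*0)))² = (20 + (-12 + (1 + 0)² - (1 + 0)))² = (20 + (-12 + 1² - 1*1))² = (20 + (-12 + 1 - 1))² = (20 - 12)² = 8² = 64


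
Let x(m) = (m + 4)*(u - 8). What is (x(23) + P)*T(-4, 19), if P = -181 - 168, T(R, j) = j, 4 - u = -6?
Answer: -5605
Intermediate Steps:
u = 10 (u = 4 - 1*(-6) = 4 + 6 = 10)
x(m) = 8 + 2*m (x(m) = (m + 4)*(10 - 8) = (4 + m)*2 = 8 + 2*m)
P = -349
(x(23) + P)*T(-4, 19) = ((8 + 2*23) - 349)*19 = ((8 + 46) - 349)*19 = (54 - 349)*19 = -295*19 = -5605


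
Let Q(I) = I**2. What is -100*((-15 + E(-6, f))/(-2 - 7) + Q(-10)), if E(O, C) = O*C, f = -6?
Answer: -29300/3 ≈ -9766.7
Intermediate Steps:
E(O, C) = C*O
-100*((-15 + E(-6, f))/(-2 - 7) + Q(-10)) = -100*((-15 - 6*(-6))/(-2 - 7) + (-10)**2) = -100*((-15 + 36)/(-9) + 100) = -100*(21*(-1/9) + 100) = -100*(-7/3 + 100) = -100*293/3 = -29300/3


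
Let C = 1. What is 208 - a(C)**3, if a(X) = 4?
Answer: 144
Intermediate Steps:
208 - a(C)**3 = 208 - 1*4**3 = 208 - 1*64 = 208 - 64 = 144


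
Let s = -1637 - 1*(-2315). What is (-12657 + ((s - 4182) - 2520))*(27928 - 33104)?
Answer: 96692856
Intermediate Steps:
s = 678 (s = -1637 + 2315 = 678)
(-12657 + ((s - 4182) - 2520))*(27928 - 33104) = (-12657 + ((678 - 4182) - 2520))*(27928 - 33104) = (-12657 + (-3504 - 2520))*(-5176) = (-12657 - 6024)*(-5176) = -18681*(-5176) = 96692856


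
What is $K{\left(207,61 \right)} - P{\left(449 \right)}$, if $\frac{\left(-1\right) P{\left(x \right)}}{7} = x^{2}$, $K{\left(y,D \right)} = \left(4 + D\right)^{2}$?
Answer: $1415432$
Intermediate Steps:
$P{\left(x \right)} = - 7 x^{2}$
$K{\left(207,61 \right)} - P{\left(449 \right)} = \left(4 + 61\right)^{2} - - 7 \cdot 449^{2} = 65^{2} - \left(-7\right) 201601 = 4225 - -1411207 = 4225 + 1411207 = 1415432$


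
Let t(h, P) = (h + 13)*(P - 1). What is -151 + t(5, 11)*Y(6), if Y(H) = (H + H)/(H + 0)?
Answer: 209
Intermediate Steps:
t(h, P) = (-1 + P)*(13 + h) (t(h, P) = (13 + h)*(-1 + P) = (-1 + P)*(13 + h))
Y(H) = 2 (Y(H) = (2*H)/H = 2)
-151 + t(5, 11)*Y(6) = -151 + (-13 - 1*5 + 13*11 + 11*5)*2 = -151 + (-13 - 5 + 143 + 55)*2 = -151 + 180*2 = -151 + 360 = 209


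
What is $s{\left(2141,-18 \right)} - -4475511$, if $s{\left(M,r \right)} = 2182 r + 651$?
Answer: $4436886$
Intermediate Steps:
$s{\left(M,r \right)} = 651 + 2182 r$
$s{\left(2141,-18 \right)} - -4475511 = \left(651 + 2182 \left(-18\right)\right) - -4475511 = \left(651 - 39276\right) + 4475511 = -38625 + 4475511 = 4436886$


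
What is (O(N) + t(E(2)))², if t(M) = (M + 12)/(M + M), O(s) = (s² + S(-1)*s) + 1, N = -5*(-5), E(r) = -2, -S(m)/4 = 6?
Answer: 2209/4 ≈ 552.25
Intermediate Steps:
S(m) = -24 (S(m) = -4*6 = -24)
N = 25
O(s) = 1 + s² - 24*s (O(s) = (s² - 24*s) + 1 = 1 + s² - 24*s)
t(M) = (12 + M)/(2*M) (t(M) = (12 + M)/((2*M)) = (12 + M)*(1/(2*M)) = (12 + M)/(2*M))
(O(N) + t(E(2)))² = ((1 + 25² - 24*25) + (½)*(12 - 2)/(-2))² = ((1 + 625 - 600) + (½)*(-½)*10)² = (26 - 5/2)² = (47/2)² = 2209/4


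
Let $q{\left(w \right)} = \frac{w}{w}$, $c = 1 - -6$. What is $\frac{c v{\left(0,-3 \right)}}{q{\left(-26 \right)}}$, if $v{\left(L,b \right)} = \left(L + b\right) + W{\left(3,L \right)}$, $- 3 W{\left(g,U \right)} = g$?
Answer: $-28$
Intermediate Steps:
$c = 7$ ($c = 1 + 6 = 7$)
$W{\left(g,U \right)} = - \frac{g}{3}$
$q{\left(w \right)} = 1$
$v{\left(L,b \right)} = -1 + L + b$ ($v{\left(L,b \right)} = \left(L + b\right) - 1 = -1 + L + b$)
$\frac{c v{\left(0,-3 \right)}}{q{\left(-26 \right)}} = \frac{7 \left(-1 + 0 - 3\right)}{1} = 7 \left(-4\right) 1 = \left(-28\right) 1 = -28$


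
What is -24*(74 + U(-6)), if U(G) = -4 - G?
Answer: -1824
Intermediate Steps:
-24*(74 + U(-6)) = -24*(74 + (-4 - 1*(-6))) = -24*(74 + (-4 + 6)) = -24*(74 + 2) = -24*76 = -1824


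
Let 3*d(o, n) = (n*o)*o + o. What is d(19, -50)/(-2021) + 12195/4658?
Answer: 157926683/28241454 ≈ 5.5920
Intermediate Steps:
d(o, n) = o/3 + n*o²/3 (d(o, n) = ((n*o)*o + o)/3 = (n*o² + o)/3 = (o + n*o²)/3 = o/3 + n*o²/3)
d(19, -50)/(-2021) + 12195/4658 = ((⅓)*19*(1 - 50*19))/(-2021) + 12195/4658 = ((⅓)*19*(1 - 950))*(-1/2021) + 12195*(1/4658) = ((⅓)*19*(-949))*(-1/2021) + 12195/4658 = -18031/3*(-1/2021) + 12195/4658 = 18031/6063 + 12195/4658 = 157926683/28241454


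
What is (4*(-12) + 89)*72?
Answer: 2952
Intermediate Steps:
(4*(-12) + 89)*72 = (-48 + 89)*72 = 41*72 = 2952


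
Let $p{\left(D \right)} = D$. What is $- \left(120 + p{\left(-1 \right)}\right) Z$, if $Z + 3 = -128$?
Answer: $15589$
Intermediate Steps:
$Z = -131$ ($Z = -3 - 128 = -131$)
$- \left(120 + p{\left(-1 \right)}\right) Z = - \left(120 - 1\right) \left(-131\right) = - 119 \left(-131\right) = \left(-1\right) \left(-15589\right) = 15589$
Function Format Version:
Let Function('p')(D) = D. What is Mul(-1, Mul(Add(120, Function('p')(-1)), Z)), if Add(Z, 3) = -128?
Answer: 15589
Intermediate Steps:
Z = -131 (Z = Add(-3, -128) = -131)
Mul(-1, Mul(Add(120, Function('p')(-1)), Z)) = Mul(-1, Mul(Add(120, -1), -131)) = Mul(-1, Mul(119, -131)) = Mul(-1, -15589) = 15589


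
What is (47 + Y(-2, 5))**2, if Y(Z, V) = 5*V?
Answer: 5184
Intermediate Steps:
(47 + Y(-2, 5))**2 = (47 + 5*5)**2 = (47 + 25)**2 = 72**2 = 5184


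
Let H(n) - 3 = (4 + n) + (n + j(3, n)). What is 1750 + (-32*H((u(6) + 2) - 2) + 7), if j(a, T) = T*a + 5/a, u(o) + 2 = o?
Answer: 2519/3 ≈ 839.67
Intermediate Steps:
u(o) = -2 + o
j(a, T) = 5/a + T*a
H(n) = 26/3 + 5*n (H(n) = 3 + ((4 + n) + (n + (5/3 + n*3))) = 3 + ((4 + n) + (n + (5*(⅓) + 3*n))) = 3 + ((4 + n) + (n + (5/3 + 3*n))) = 3 + ((4 + n) + (5/3 + 4*n)) = 3 + (17/3 + 5*n) = 26/3 + 5*n)
1750 + (-32*H((u(6) + 2) - 2) + 7) = 1750 + (-32*(26/3 + 5*(((-2 + 6) + 2) - 2)) + 7) = 1750 + (-32*(26/3 + 5*((4 + 2) - 2)) + 7) = 1750 + (-32*(26/3 + 5*(6 - 2)) + 7) = 1750 + (-32*(26/3 + 5*4) + 7) = 1750 + (-32*(26/3 + 20) + 7) = 1750 + (-32*86/3 + 7) = 1750 + (-2752/3 + 7) = 1750 - 2731/3 = 2519/3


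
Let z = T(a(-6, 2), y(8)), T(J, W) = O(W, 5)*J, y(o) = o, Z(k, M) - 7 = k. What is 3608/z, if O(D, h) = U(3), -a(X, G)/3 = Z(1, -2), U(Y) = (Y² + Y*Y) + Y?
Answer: -451/63 ≈ -7.1587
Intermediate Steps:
Z(k, M) = 7 + k
U(Y) = Y + 2*Y² (U(Y) = (Y² + Y²) + Y = 2*Y² + Y = Y + 2*Y²)
a(X, G) = -24 (a(X, G) = -3*(7 + 1) = -3*8 = -24)
O(D, h) = 21 (O(D, h) = 3*(1 + 2*3) = 3*(1 + 6) = 3*7 = 21)
T(J, W) = 21*J
z = -504 (z = 21*(-24) = -504)
3608/z = 3608/(-504) = 3608*(-1/504) = -451/63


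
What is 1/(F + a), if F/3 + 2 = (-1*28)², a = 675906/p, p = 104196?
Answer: 914/2150173 ≈ 0.00042508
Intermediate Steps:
a = 5929/914 (a = 675906/104196 = 675906*(1/104196) = 5929/914 ≈ 6.4869)
F = 2346 (F = -6 + 3*(-1*28)² = -6 + 3*(-28)² = -6 + 3*784 = -6 + 2352 = 2346)
1/(F + a) = 1/(2346 + 5929/914) = 1/(2150173/914) = 914/2150173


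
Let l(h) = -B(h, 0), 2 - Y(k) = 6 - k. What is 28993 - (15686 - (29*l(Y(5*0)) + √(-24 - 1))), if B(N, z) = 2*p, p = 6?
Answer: 12959 + 5*I ≈ 12959.0 + 5.0*I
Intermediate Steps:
B(N, z) = 12 (B(N, z) = 2*6 = 12)
Y(k) = -4 + k (Y(k) = 2 - (6 - k) = 2 + (-6 + k) = -4 + k)
l(h) = -12 (l(h) = -1*12 = -12)
28993 - (15686 - (29*l(Y(5*0)) + √(-24 - 1))) = 28993 - (15686 - (29*(-12) + √(-24 - 1))) = 28993 - (15686 - (-348 + √(-25))) = 28993 - (15686 - (-348 + 5*I)) = 28993 - (15686 + (348 - 5*I)) = 28993 - (16034 - 5*I) = 28993 + (-16034 + 5*I) = 12959 + 5*I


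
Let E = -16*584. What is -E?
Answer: 9344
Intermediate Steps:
E = -9344
-E = -1*(-9344) = 9344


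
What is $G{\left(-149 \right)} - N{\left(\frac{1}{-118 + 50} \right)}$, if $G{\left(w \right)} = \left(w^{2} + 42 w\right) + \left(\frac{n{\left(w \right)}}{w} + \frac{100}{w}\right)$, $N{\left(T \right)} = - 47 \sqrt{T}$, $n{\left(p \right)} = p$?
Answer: $\frac{2375556}{149} + \frac{47 i \sqrt{17}}{34} \approx 15943.0 + 5.6996 i$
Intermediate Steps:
$G{\left(w \right)} = 1 + w^{2} + 42 w + \frac{100}{w}$ ($G{\left(w \right)} = \left(w^{2} + 42 w\right) + \left(\frac{w}{w} + \frac{100}{w}\right) = \left(w^{2} + 42 w\right) + \left(1 + \frac{100}{w}\right) = 1 + w^{2} + 42 w + \frac{100}{w}$)
$G{\left(-149 \right)} - N{\left(\frac{1}{-118 + 50} \right)} = \frac{100 - 149 + \left(-149\right)^{2} \left(42 - 149\right)}{-149} - - 47 \sqrt{\frac{1}{-118 + 50}} = - \frac{100 - 149 + 22201 \left(-107\right)}{149} - - 47 \sqrt{\frac{1}{-68}} = - \frac{100 - 149 - 2375507}{149} - - 47 \sqrt{- \frac{1}{68}} = \left(- \frac{1}{149}\right) \left(-2375556\right) - - 47 \frac{i \sqrt{17}}{34} = \frac{2375556}{149} - - \frac{47 i \sqrt{17}}{34} = \frac{2375556}{149} + \frac{47 i \sqrt{17}}{34}$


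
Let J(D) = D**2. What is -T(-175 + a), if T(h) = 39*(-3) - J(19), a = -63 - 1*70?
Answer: 478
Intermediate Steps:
a = -133 (a = -63 - 70 = -133)
T(h) = -478 (T(h) = 39*(-3) - 1*19**2 = -117 - 1*361 = -117 - 361 = -478)
-T(-175 + a) = -1*(-478) = 478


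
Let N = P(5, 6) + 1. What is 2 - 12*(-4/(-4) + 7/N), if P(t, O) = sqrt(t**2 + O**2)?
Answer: -43/5 - 7*sqrt(61)/5 ≈ -19.534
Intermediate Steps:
P(t, O) = sqrt(O**2 + t**2)
N = 1 + sqrt(61) (N = sqrt(6**2 + 5**2) + 1 = sqrt(36 + 25) + 1 = sqrt(61) + 1 = 1 + sqrt(61) ≈ 8.8102)
2 - 12*(-4/(-4) + 7/N) = 2 - 12*(-4/(-4) + 7/(1 + sqrt(61))) = 2 - 12*(-4*(-1/4) + 7/(1 + sqrt(61))) = 2 - 12*(1 + 7/(1 + sqrt(61))) = 2 + (-12 - 84/(1 + sqrt(61))) = -10 - 84/(1 + sqrt(61))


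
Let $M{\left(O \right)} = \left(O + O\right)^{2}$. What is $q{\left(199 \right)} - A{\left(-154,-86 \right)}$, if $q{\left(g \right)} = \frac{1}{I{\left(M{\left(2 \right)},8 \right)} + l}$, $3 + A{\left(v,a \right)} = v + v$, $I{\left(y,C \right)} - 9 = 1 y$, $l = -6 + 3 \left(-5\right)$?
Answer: $\frac{1245}{4} \approx 311.25$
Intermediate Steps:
$l = -21$ ($l = -6 - 15 = -21$)
$M{\left(O \right)} = 4 O^{2}$ ($M{\left(O \right)} = \left(2 O\right)^{2} = 4 O^{2}$)
$I{\left(y,C \right)} = 9 + y$ ($I{\left(y,C \right)} = 9 + 1 y = 9 + y$)
$A{\left(v,a \right)} = -3 + 2 v$ ($A{\left(v,a \right)} = -3 + \left(v + v\right) = -3 + 2 v$)
$q{\left(g \right)} = \frac{1}{4}$ ($q{\left(g \right)} = \frac{1}{\left(9 + 4 \cdot 2^{2}\right) - 21} = \frac{1}{\left(9 + 4 \cdot 4\right) - 21} = \frac{1}{\left(9 + 16\right) - 21} = \frac{1}{25 - 21} = \frac{1}{4}$)
$q{\left(199 \right)} - A{\left(-154,-86 \right)} = \frac{1}{4} - \left(-3 + 2 \left(-154\right)\right) = \frac{1}{4} - \left(-3 - 308\right) = \frac{1}{4} - -311 = \frac{1}{4} + 311 = \frac{1245}{4}$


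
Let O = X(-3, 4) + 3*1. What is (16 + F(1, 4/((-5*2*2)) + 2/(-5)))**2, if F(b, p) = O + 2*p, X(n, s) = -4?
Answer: 4761/25 ≈ 190.44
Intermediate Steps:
O = -1 (O = -4 + 3*1 = -4 + 3 = -1)
F(b, p) = -1 + 2*p
(16 + F(1, 4/((-5*2*2)) + 2/(-5)))**2 = (16 + (-1 + 2*(4/((-5*2*2)) + 2/(-5))))**2 = (16 + (-1 + 2*(4/((-10*2)) + 2*(-1/5))))**2 = (16 + (-1 + 2*(4/(-20) - 2/5)))**2 = (16 + (-1 + 2*(4*(-1/20) - 2/5)))**2 = (16 + (-1 + 2*(-1/5 - 2/5)))**2 = (16 + (-1 + 2*(-3/5)))**2 = (16 + (-1 - 6/5))**2 = (16 - 11/5)**2 = (69/5)**2 = 4761/25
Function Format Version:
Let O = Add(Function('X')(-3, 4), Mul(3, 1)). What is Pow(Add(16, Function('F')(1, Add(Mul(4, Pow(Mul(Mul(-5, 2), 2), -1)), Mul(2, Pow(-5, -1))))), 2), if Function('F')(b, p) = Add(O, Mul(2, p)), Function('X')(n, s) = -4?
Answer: Rational(4761, 25) ≈ 190.44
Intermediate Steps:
O = -1 (O = Add(-4, Mul(3, 1)) = Add(-4, 3) = -1)
Function('F')(b, p) = Add(-1, Mul(2, p))
Pow(Add(16, Function('F')(1, Add(Mul(4, Pow(Mul(Mul(-5, 2), 2), -1)), Mul(2, Pow(-5, -1))))), 2) = Pow(Add(16, Add(-1, Mul(2, Add(Mul(4, Pow(Mul(Mul(-5, 2), 2), -1)), Mul(2, Pow(-5, -1)))))), 2) = Pow(Add(16, Add(-1, Mul(2, Add(Mul(4, Pow(Mul(-10, 2), -1)), Mul(2, Rational(-1, 5)))))), 2) = Pow(Add(16, Add(-1, Mul(2, Add(Mul(4, Pow(-20, -1)), Rational(-2, 5))))), 2) = Pow(Add(16, Add(-1, Mul(2, Add(Mul(4, Rational(-1, 20)), Rational(-2, 5))))), 2) = Pow(Add(16, Add(-1, Mul(2, Add(Rational(-1, 5), Rational(-2, 5))))), 2) = Pow(Add(16, Add(-1, Mul(2, Rational(-3, 5)))), 2) = Pow(Add(16, Add(-1, Rational(-6, 5))), 2) = Pow(Add(16, Rational(-11, 5)), 2) = Pow(Rational(69, 5), 2) = Rational(4761, 25)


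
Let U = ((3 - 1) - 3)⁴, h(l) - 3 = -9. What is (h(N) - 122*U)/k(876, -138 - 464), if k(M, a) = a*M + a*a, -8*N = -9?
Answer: 32/41237 ≈ 0.00077600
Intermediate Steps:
N = 9/8 (N = -⅛*(-9) = 9/8 ≈ 1.1250)
h(l) = -6 (h(l) = 3 - 9 = -6)
k(M, a) = a² + M*a (k(M, a) = M*a + a² = a² + M*a)
U = 1 (U = (2 - 3)⁴ = (-1)⁴ = 1)
(h(N) - 122*U)/k(876, -138 - 464) = (-6 - 122*1)/(((-138 - 464)*(876 + (-138 - 464)))) = (-6 - 122)/((-602*(876 - 602))) = -128/((-602*274)) = -128/(-164948) = -128*(-1/164948) = 32/41237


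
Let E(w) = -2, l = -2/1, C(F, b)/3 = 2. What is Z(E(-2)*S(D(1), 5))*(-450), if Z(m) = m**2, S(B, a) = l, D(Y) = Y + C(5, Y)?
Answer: -7200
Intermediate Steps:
C(F, b) = 6 (C(F, b) = 3*2 = 6)
l = -2 (l = -2*1 = -2)
D(Y) = 6 + Y (D(Y) = Y + 6 = 6 + Y)
S(B, a) = -2
Z(E(-2)*S(D(1), 5))*(-450) = (-2*(-2))**2*(-450) = 4**2*(-450) = 16*(-450) = -7200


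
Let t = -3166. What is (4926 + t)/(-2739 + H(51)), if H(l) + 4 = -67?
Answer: -176/281 ≈ -0.62633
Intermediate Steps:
H(l) = -71 (H(l) = -4 - 67 = -71)
(4926 + t)/(-2739 + H(51)) = (4926 - 3166)/(-2739 - 71) = 1760/(-2810) = 1760*(-1/2810) = -176/281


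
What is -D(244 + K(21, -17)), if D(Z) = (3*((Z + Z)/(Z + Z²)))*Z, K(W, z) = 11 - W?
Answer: -1404/235 ≈ -5.9745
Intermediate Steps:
D(Z) = 6*Z²/(Z + Z²) (D(Z) = (3*((2*Z)/(Z + Z²)))*Z = (3*(2*Z/(Z + Z²)))*Z = (6*Z/(Z + Z²))*Z = 6*Z²/(Z + Z²))
-D(244 + K(21, -17)) = -6*(244 + (11 - 1*21))/(1 + (244 + (11 - 1*21))) = -6*(244 + (11 - 21))/(1 + (244 + (11 - 21))) = -6*(244 - 10)/(1 + (244 - 10)) = -6*234/(1 + 234) = -6*234/235 = -1*1404/235 = -1404/235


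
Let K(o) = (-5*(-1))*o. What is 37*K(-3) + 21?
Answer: -534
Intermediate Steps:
K(o) = 5*o
37*K(-3) + 21 = 37*(5*(-3)) + 21 = 37*(-15) + 21 = -555 + 21 = -534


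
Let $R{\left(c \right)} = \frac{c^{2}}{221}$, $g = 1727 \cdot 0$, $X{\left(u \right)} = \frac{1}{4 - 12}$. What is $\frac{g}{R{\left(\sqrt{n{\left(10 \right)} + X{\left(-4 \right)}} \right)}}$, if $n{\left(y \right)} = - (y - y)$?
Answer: $0$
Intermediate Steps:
$n{\left(y \right)} = 0$ ($n{\left(y \right)} = \left(-1\right) 0 = 0$)
$X{\left(u \right)} = - \frac{1}{8}$ ($X{\left(u \right)} = \frac{1}{-8} = - \frac{1}{8}$)
$g = 0$
$R{\left(c \right)} = \frac{c^{2}}{221}$ ($R{\left(c \right)} = c^{2} \cdot \frac{1}{221} = \frac{c^{2}}{221}$)
$\frac{g}{R{\left(\sqrt{n{\left(10 \right)} + X{\left(-4 \right)}} \right)}} = \frac{0}{\frac{1}{221} \left(\sqrt{0 - \frac{1}{8}}\right)^{2}} = \frac{0}{\frac{1}{221} \left(\sqrt{- \frac{1}{8}}\right)^{2}} = \frac{0}{\frac{1}{221} \left(\frac{i \sqrt{2}}{4}\right)^{2}} = \frac{0}{\frac{1}{221} \left(- \frac{1}{8}\right)} = \frac{0}{- \frac{1}{1768}} = 0 \left(-1768\right) = 0$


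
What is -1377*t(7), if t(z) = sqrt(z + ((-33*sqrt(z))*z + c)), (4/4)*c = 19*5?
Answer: -1377*sqrt(102 - 231*sqrt(7)) ≈ -31072.0*I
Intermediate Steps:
c = 95 (c = 19*5 = 95)
t(z) = sqrt(95 + z - 33*z**(3/2)) (t(z) = sqrt(z + ((-33*sqrt(z))*z + 95)) = sqrt(z + (-33*z**(3/2) + 95)) = sqrt(z + (95 - 33*z**(3/2))) = sqrt(95 + z - 33*z**(3/2)))
-1377*t(7) = -1377*sqrt(95 + 7 - 231*sqrt(7)) = -1377*sqrt(102 - 231*sqrt(7))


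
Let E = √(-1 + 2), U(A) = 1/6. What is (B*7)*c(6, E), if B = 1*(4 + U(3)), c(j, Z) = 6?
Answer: 175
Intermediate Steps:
U(A) = ⅙
E = 1 (E = √1 = 1)
B = 25/6 (B = 1*(4 + ⅙) = 1*(25/6) = 25/6 ≈ 4.1667)
(B*7)*c(6, E) = ((25/6)*7)*6 = (175/6)*6 = 175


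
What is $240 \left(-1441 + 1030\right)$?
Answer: $-98640$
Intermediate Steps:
$240 \left(-1441 + 1030\right) = 240 \left(-411\right) = -98640$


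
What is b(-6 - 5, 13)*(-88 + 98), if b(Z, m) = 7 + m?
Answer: 200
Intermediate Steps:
b(-6 - 5, 13)*(-88 + 98) = (7 + 13)*(-88 + 98) = 20*10 = 200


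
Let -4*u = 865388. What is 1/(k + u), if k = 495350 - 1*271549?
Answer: 1/7454 ≈ 0.00013416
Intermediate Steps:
u = -216347 (u = -1/4*865388 = -216347)
k = 223801 (k = 495350 - 271549 = 223801)
1/(k + u) = 1/(223801 - 216347) = 1/7454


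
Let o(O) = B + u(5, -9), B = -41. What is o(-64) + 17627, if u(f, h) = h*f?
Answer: 17541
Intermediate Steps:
u(f, h) = f*h
o(O) = -86 (o(O) = -41 + 5*(-9) = -41 - 45 = -86)
o(-64) + 17627 = -86 + 17627 = 17541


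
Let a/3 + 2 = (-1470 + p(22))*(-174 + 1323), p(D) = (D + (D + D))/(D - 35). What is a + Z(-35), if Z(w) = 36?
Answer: -66099282/13 ≈ -5.0846e+6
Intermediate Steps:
p(D) = 3*D/(-35 + D) (p(D) = (D + 2*D)/(-35 + D) = (3*D)/(-35 + D) = 3*D/(-35 + D))
a = -66099750/13 (a = -6 + 3*((-1470 + 3*22/(-35 + 22))*(-174 + 1323)) = -6 + 3*((-1470 + 3*22/(-13))*1149) = -6 + 3*((-1470 + 3*22*(-1/13))*1149) = -6 + 3*((-1470 - 66/13)*1149) = -6 + 3*(-19176/13*1149) = -6 + 3*(-22033224/13) = -6 - 66099672/13 = -66099750/13 ≈ -5.0846e+6)
a + Z(-35) = -66099750/13 + 36 = -66099282/13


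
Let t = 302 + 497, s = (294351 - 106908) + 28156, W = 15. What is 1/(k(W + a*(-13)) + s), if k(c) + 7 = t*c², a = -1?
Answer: 1/842008 ≈ 1.1876e-6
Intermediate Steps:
s = 215599 (s = 187443 + 28156 = 215599)
t = 799
k(c) = -7 + 799*c²
1/(k(W + a*(-13)) + s) = 1/((-7 + 799*(15 - 1*(-13))²) + 215599) = 1/((-7 + 799*(15 + 13)²) + 215599) = 1/((-7 + 799*28²) + 215599) = 1/((-7 + 799*784) + 215599) = 1/((-7 + 626416) + 215599) = 1/(626409 + 215599) = 1/842008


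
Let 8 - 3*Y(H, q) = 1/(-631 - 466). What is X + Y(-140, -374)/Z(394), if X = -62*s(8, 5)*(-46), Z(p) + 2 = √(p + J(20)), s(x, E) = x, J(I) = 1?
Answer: 29359212850/1286781 + 8777*√395/1286781 ≈ 22816.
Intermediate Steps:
Z(p) = -2 + √(1 + p) (Z(p) = -2 + √(p + 1) = -2 + √(1 + p))
Y(H, q) = 8777/3291 (Y(H, q) = 8/3 - 1/(3*(-631 - 466)) = 8/3 - ⅓/(-1097) = 8/3 - ⅓*(-1/1097) = 8/3 + 1/3291 = 8777/3291)
X = 22816 (X = -62*8*(-46) = -496*(-46) = 22816)
X + Y(-140, -374)/Z(394) = 22816 + 8777/(3291*(-2 + √(1 + 394))) = 22816 + 8777/(3291*(-2 + √395))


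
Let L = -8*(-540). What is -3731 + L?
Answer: 589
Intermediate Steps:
L = 4320
-3731 + L = -3731 + 4320 = 589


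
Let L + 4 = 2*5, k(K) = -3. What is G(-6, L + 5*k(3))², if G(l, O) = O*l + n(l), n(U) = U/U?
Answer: 3025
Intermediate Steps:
n(U) = 1
L = 6 (L = -4 + 2*5 = -4 + 10 = 6)
G(l, O) = 1 + O*l (G(l, O) = O*l + 1 = 1 + O*l)
G(-6, L + 5*k(3))² = (1 + (6 + 5*(-3))*(-6))² = (1 + (6 - 15)*(-6))² = (1 - 9*(-6))² = (1 + 54)² = 55² = 3025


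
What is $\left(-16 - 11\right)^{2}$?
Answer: $729$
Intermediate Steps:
$\left(-16 - 11\right)^{2} = \left(-27\right)^{2} = 729$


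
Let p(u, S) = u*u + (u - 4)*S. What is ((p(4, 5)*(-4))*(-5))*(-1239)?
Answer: -396480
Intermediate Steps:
p(u, S) = u² + S*(-4 + u) (p(u, S) = u² + (-4 + u)*S = u² + S*(-4 + u))
((p(4, 5)*(-4))*(-5))*(-1239) = (((4² - 4*5 + 5*4)*(-4))*(-5))*(-1239) = (((16 - 20 + 20)*(-4))*(-5))*(-1239) = ((16*(-4))*(-5))*(-1239) = -64*(-5)*(-1239) = 320*(-1239) = -396480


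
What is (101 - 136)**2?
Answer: 1225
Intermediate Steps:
(101 - 136)**2 = (-35)**2 = 1225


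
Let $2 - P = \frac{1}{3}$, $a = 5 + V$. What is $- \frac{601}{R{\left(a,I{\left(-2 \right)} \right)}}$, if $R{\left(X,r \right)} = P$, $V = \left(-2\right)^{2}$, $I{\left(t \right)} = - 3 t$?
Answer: $- \frac{1803}{5} \approx -360.6$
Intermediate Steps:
$V = 4$
$a = 9$ ($a = 5 + 4 = 9$)
$P = \frac{5}{3}$ ($P = 2 - \frac{1}{3} = \frac{5}{3} \approx 1.6667$)
$R{\left(X,r \right)} = \frac{5}{3}$
$- \frac{601}{R{\left(a,I{\left(-2 \right)} \right)}} = - \frac{601}{\frac{5}{3}} = \left(-601\right) \frac{3}{5} = - \frac{1803}{5}$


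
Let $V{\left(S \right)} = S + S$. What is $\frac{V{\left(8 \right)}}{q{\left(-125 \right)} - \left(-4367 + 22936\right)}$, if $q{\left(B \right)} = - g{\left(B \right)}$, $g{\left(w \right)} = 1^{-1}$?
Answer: $- \frac{8}{9285} \approx -0.0008616$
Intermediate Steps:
$g{\left(w \right)} = 1$
$q{\left(B \right)} = -1$ ($q{\left(B \right)} = \left(-1\right) 1 = -1$)
$V{\left(S \right)} = 2 S$
$\frac{V{\left(8 \right)}}{q{\left(-125 \right)} - \left(-4367 + 22936\right)} = \frac{2 \cdot 8}{-1 - \left(-4367 + 22936\right)} = \frac{16}{-1 - 18569} = \frac{16}{-18570} = 16 \left(- \frac{1}{18570}\right) = - \frac{8}{9285}$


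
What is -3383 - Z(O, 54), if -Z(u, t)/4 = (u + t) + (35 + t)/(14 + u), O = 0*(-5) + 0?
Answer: -21991/7 ≈ -3141.6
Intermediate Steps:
O = 0 (O = 0 + 0 = 0)
Z(u, t) = -4*t - 4*u - 4*(35 + t)/(14 + u) (Z(u, t) = -4*((u + t) + (35 + t)/(14 + u)) = -4*((t + u) + (35 + t)/(14 + u)) = -4*(t + u + (35 + t)/(14 + u)) = -4*t - 4*u - 4*(35 + t)/(14 + u))
-3383 - Z(O, 54) = -3383 - 4*(-35 - 1*0**2 - 15*54 - 14*0 - 1*54*0)/(14 + 0) = -3383 - 4*(-35 - 1*0 - 810 + 0 + 0)/14 = -3383 - 4*(-35 + 0 - 810 + 0 + 0)/14 = -3383 - 4*(-845)/14 = -3383 - 1*(-1690/7) = -3383 + 1690/7 = -21991/7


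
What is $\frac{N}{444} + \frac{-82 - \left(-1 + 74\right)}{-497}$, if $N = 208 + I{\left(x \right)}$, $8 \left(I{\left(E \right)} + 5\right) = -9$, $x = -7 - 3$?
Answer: $\frac{1353215}{1765344} \approx 0.76654$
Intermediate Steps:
$x = -10$ ($x = -7 - 3 = -10$)
$I{\left(E \right)} = - \frac{49}{8}$ ($I{\left(E \right)} = -5 + \frac{1}{8} \left(-9\right) = -5 - \frac{9}{8} = - \frac{49}{8}$)
$N = \frac{1615}{8}$ ($N = 208 - \frac{49}{8} = \frac{1615}{8} \approx 201.88$)
$\frac{N}{444} + \frac{-82 - \left(-1 + 74\right)}{-497} = \frac{1615}{8 \cdot 444} + \frac{-82 - \left(-1 + 74\right)}{-497} = \frac{1615}{8} \cdot \frac{1}{444} + \left(-82 - 73\right) \left(- \frac{1}{497}\right) = \frac{1615}{3552} + \left(-82 - 73\right) \left(- \frac{1}{497}\right) = \frac{1615}{3552} - - \frac{155}{497} = \frac{1615}{3552} + \frac{155}{497} = \frac{1353215}{1765344}$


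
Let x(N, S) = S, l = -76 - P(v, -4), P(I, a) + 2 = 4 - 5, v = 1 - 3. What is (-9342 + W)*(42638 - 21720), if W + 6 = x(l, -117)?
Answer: -197988870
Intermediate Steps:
v = -2
P(I, a) = -3 (P(I, a) = -2 + (4 - 5) = -2 - 1 = -3)
l = -73 (l = -76 - 1*(-3) = -76 + 3 = -73)
W = -123 (W = -6 - 117 = -123)
(-9342 + W)*(42638 - 21720) = (-9342 - 123)*(42638 - 21720) = -9465*20918 = -197988870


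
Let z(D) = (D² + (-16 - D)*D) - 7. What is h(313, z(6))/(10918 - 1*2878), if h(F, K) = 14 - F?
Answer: -299/8040 ≈ -0.037189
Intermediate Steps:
z(D) = -7 + D² + D*(-16 - D) (z(D) = (D² + D*(-16 - D)) - 7 = -7 + D² + D*(-16 - D))
h(313, z(6))/(10918 - 1*2878) = (14 - 1*313)/(10918 - 1*2878) = (14 - 313)/(10918 - 2878) = -299/8040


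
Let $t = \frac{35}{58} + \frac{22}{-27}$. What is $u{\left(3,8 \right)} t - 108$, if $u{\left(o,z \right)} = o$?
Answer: $- \frac{56707}{522} \approx -108.63$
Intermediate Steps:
$t = - \frac{331}{1566}$ ($t = 35 \cdot \frac{1}{58} + 22 \left(- \frac{1}{27}\right) = \frac{35}{58} - \frac{22}{27} = - \frac{331}{1566} \approx -0.21137$)
$u{\left(3,8 \right)} t - 108 = 3 \left(- \frac{331}{1566}\right) - 108 = - \frac{331}{522} - 108 = - \frac{56707}{522}$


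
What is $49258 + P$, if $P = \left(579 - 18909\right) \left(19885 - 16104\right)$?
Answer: $-69256472$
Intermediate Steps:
$P = -69305730$ ($P = \left(-18330\right) 3781 = -69305730$)
$49258 + P = 49258 - 69305730 = -69256472$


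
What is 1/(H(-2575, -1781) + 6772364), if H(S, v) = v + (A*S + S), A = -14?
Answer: 1/6804058 ≈ 1.4697e-7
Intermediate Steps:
H(S, v) = v - 13*S (H(S, v) = v + (-14*S + S) = v - 13*S)
1/(H(-2575, -1781) + 6772364) = 1/((-1781 - 13*(-2575)) + 6772364) = 1/((-1781 + 33475) + 6772364) = 1/(31694 + 6772364) = 1/6804058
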